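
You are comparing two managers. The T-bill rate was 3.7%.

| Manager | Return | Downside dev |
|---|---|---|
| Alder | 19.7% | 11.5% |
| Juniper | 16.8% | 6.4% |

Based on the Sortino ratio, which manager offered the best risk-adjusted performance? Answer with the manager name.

Alder: Sortino ratio = (19.7% − 3.7%) / 11.5% = 1.391
Juniper: Sortino ratio = (16.8% − 3.7%) / 6.4% = 2.047
Highest: Juniper (2.047).

Juniper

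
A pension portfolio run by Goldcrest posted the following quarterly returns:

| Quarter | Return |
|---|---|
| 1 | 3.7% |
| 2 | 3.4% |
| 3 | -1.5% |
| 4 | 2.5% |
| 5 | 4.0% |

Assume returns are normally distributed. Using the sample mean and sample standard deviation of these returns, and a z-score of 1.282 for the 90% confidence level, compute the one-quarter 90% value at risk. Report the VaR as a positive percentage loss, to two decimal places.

Mean return r̄ = 12.10 / 5 = 2.4200%
Σ(r − r̄)² = (3.7 − 2.4200)² + (3.4 − 2.4200)² + … = 20.4680
sample σ = √(20.4680 / 4) = √5.1170 = 2.2621%
VaR = −(r̄ − z·σ) = −(2.4200 − 1.282 × 2.2621) = −(-0.4800) = 0.4800%

0.48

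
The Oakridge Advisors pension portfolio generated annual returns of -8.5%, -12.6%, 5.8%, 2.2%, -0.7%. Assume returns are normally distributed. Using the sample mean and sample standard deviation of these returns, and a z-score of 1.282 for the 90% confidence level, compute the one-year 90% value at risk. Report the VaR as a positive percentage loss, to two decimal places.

12.52

Mean return μ = -13.80 / 5 = -2.7600%
Σ(r − μ)² = (-8.5 − (-2.7600))² + (-12.6 − (-2.7600))² + … = 231.8920
σ = √[231.8920 / 4] = 7.6140%
VaR = −(μ − z·σ) = −(-2.7600 − 1.282 × 7.6140) = −(-12.5211) = 12.5211%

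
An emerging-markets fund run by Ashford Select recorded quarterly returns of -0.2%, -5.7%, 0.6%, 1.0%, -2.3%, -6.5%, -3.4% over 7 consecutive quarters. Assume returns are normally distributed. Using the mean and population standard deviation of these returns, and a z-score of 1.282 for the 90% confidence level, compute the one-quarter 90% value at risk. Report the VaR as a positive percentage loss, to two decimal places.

5.92

Mean return μ = -16.50 / 7 = -2.3571%
Σ(r − μ)² = (-0.2 − (-2.3571))² + (-5.7 − (-2.3571))² + … = 54.0971
σ = √[54.0971 / 7] = 2.7800%
VaR = −(μ − z·σ) = −(-2.3571 − 1.282 × 2.7800) = −(-5.9211) = 5.9211%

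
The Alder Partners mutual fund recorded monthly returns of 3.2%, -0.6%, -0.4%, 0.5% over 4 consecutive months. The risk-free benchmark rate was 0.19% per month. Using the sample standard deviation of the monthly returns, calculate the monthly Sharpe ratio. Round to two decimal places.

0.28

r̄ = (3.2 − 0.6 − 0.4 + 0.5) / 4 = 2.70 / 4 = 0.6750%
Σ(r − r̄)² = 9.1875; sample σ = √(9.1875/3) = 1.7500%
Sharpe = (r̄ − rf) / σ = (0.6750 − 0.19) / 1.7500 = 0.4850 / 1.7500 = 0.2771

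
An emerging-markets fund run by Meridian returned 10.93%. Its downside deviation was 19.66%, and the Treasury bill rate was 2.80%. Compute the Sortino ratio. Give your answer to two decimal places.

0.41

Sortino = (Rp − Rf) / σd = (10.93% − 2.80%) / 19.66% = 8.13% / 19.66% = 0.4135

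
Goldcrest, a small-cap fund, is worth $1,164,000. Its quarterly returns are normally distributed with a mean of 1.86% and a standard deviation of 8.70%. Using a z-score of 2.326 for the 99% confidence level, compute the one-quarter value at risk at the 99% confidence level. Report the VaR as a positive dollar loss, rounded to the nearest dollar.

Return at the 99% tail: μ − z·σ = 1.86% − 2.326 × 8.70% = 1.86 − 20.2362 = -18.3762%
VaR = −(-18.3762%) × $1,164,000 = 18.3762% × $1,164,000 = $213,899

$213,899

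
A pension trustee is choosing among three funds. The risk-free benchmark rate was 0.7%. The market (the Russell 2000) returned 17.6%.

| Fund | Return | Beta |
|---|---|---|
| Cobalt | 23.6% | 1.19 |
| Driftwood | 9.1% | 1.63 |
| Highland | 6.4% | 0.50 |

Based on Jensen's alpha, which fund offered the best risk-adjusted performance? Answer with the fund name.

Cobalt

Cobalt: α = 23.6% − [0.7% + 1.19 × (17.6% − 0.7%)] = 2.789
Driftwood: α = 9.1% − [0.7% + 1.63 × (17.6% − 0.7%)] = -19.147
Highland: α = 6.4% − [0.7% + 0.50 × (17.6% − 0.7%)] = -2.750
Highest: Cobalt (2.789).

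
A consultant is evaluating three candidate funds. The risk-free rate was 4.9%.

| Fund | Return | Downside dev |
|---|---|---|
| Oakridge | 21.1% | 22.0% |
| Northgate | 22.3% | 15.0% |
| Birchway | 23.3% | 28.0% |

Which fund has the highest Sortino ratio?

Oakridge: Sortino ratio = (21.1% − 4.9%) / 22.0% = 0.736
Northgate: Sortino ratio = (22.3% − 4.9%) / 15.0% = 1.160
Birchway: Sortino ratio = (23.3% − 4.9%) / 28.0% = 0.657
Highest: Northgate (1.160).

Northgate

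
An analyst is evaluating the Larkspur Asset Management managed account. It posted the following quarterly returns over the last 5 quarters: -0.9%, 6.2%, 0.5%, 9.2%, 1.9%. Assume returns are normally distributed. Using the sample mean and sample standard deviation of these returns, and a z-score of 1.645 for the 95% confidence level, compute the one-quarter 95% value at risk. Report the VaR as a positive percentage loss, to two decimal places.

r̄ = (-0.9 + 6.2 + 0.5 + 9.2 + 1.9) / 5 = 16.90 / 5 = 3.3800%
Σ(r − r̄)² = (-0.9 − 3.3800)² + (6.2 − 3.3800)² + (0.5 − 3.3800)² + … = 70.6280
sample σ = √(70.6280 / 4) = √17.6570 = 4.2020%
VaR = −(r̄ − z·σ) = −(3.3800 − 1.645 × 4.2020) = −(-3.5323) = 3.5323%

3.53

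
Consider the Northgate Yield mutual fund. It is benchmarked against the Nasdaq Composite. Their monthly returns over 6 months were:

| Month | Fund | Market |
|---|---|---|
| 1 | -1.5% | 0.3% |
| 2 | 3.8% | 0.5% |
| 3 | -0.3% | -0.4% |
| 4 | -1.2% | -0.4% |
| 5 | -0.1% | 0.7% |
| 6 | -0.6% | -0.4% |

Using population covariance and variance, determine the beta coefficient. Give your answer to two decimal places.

r̄p = 0.0167%,  r̄m = 0.0500%
Cov = Σ(rp − r̄p)(rm − r̄m) / 6 = 0.3692
Var(rm) = Σ(rm − r̄m)² / 6 = 0.2158
β = Cov / Var = 0.3692 / 0.2158 = 1.7108

1.71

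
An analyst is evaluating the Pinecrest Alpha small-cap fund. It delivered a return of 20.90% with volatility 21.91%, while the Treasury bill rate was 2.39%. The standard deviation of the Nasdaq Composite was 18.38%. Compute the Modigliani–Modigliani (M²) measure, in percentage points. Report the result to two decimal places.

Sharpe = (Rp − Rf) / σp = (20.90% − 2.39%) / 21.91% = 0.8448
M² = Rf + Sharpe × σm = 2.39% + 0.8448 × 18.38% = 17.9174%

17.92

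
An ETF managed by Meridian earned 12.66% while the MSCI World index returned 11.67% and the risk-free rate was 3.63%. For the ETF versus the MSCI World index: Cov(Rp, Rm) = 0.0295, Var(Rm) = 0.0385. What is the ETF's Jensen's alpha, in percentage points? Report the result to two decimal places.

2.87

β = Cov / Var = 0.0295 / 0.0385 = 0.7662
E[R] = Rf + β(Rm − Rf) = 3.63% + 0.7662 × (11.67% − 3.63%) = 9.7902%
α = Rp − E[R] = 12.66% − 9.7902% = 2.8698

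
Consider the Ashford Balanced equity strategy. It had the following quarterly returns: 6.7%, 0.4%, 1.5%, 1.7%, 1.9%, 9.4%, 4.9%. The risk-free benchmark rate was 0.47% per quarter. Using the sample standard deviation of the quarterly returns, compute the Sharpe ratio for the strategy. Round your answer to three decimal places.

1.001

μ = (6.7 + 0.4 + 1.5 + 1.7 + 1.9 + 9.4 + 4.9) / 7 = 26.50 / 7 = 3.7857%
Sample std dev = √[65.8486 / 6] = 3.3128%
Sharpe = (μ − rf) / σ = (3.7857 − 0.47) / 3.3128 = 3.3157 / 3.3128 = 1.0009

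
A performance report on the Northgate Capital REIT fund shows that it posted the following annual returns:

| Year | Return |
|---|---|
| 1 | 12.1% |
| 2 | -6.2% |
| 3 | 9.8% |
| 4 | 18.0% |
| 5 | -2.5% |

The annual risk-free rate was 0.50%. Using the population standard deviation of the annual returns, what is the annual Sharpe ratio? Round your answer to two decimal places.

r̄ = (12.1 − 6.2 + 9.8 + 18 − 2.5) / 5 = 6.2400%
Σ(r − r̄)² = (12.1 − 6.2400)² + (-6.2 − 6.2400)² + … = 416.4520
population σ = √(416.4520 / 5) = √83.2904 = 9.1264%
Sharpe = (r̄ − rf) / σ = (6.2400 − 0.5) / 9.1264 = 5.7400 / 9.1264 = 0.6289

0.63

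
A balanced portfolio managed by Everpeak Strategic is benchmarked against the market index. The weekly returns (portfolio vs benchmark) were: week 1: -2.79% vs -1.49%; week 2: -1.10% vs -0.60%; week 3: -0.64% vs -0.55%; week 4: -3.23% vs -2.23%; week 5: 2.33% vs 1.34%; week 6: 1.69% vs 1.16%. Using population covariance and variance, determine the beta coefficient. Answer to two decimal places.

1.59

r̄p = -0.6233%,  r̄m = -0.3950%
Cov = Σ(rp − r̄p)(rm − r̄m) / 6 = 2.6629
Var(rm) = Σ(rm − r̄m)² / 6 = 1.6768
β = Cov / Var = 2.6629 / 1.6768 = 1.5881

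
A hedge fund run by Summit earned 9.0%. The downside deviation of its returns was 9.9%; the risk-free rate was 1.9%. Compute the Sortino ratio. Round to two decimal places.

0.72

Sortino = (Rp − Rf) / σd = (9.0% − 1.9%) / 9.9% = 7.10% / 9.9% = 0.7172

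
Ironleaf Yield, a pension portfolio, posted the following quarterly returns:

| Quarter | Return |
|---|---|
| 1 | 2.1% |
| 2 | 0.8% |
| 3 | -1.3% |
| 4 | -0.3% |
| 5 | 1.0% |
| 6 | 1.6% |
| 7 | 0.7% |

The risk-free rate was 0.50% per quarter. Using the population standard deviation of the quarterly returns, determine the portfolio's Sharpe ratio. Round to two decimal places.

Mean return r̄ = 4.60 / 7 = 0.6571%
Population σ = √[Σ(r − r̄)² / 7] = √[7.8571 / 7] = √1.1224 = 1.0594%
Sharpe = (r̄ − rf) / σ = (0.6571 − 0.5) / 1.0594 = 0.1571 / 1.0594 = 0.1483

0.15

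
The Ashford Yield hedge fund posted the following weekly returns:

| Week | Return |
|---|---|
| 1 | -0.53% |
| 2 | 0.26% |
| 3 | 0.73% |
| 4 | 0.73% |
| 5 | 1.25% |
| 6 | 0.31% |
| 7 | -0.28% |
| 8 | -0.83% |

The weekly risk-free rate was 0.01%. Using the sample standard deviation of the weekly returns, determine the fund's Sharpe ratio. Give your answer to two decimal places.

Mean return r̄ = 1.640 / 8 = 0.2050%
Sample σ = √[Σ(r − r̄)² / 7] = √[3.5040 / 7] = √0.5006 = 0.7075%
Sharpe = (r̄ − rf) / σ = (0.2050 − 0.01) / 0.7075 = 0.1950 / 0.7075 = 0.2756

0.28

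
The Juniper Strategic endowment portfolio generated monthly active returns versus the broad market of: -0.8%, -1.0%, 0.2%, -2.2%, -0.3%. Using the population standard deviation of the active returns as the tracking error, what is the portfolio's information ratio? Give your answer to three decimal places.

r̄ = (-0.8 − 1 + 0.2 − 2.2 − 0.3) / 5 = -0.8200%
Population σ = √[Σ(r − r̄)² / 5] = √[3.2480 / 5] = √0.6496 = 0.8060%
IR = r̄ / tracking error = -0.8200 / 0.8060 = -1.0174

-1.017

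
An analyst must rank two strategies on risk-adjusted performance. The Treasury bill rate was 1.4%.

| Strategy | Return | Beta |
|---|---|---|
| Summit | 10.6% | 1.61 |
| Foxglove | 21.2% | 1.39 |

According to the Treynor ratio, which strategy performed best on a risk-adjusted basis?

Summit: Treynor = (10.6% − 1.4%) / 1.61 = 5.714
Foxglove: Treynor = (21.2% − 1.4%) / 1.39 = 14.245
Highest: Foxglove (14.245).

Foxglove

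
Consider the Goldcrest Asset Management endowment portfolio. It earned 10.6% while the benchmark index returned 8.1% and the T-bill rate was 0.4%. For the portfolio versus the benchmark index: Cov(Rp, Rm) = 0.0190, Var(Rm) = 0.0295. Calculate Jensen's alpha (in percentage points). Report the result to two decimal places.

5.24

β = Cov / Var = 0.0190 / 0.0295 = 0.6441
E[R] = Rf + β(Rm − Rf) = 0.4% + 0.6441 × (8.1% − 0.4%) = 5.3596%
α = Rp − E[R] = 10.6% − 5.3596% = 5.2404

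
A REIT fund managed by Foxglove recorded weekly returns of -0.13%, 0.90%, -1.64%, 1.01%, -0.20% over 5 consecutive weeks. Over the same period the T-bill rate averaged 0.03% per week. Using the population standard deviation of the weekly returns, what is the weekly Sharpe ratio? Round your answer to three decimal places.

Mean return μ = -0.060 / 5 = -0.0120%
Σ(r − μ)² = 4.5759; population σ = √(4.5759/5) = 0.9567%
Sharpe = (μ − rf) / σ = (-0.0120 − 0.03) / 0.9567 = -0.0420 / 0.9567 = -0.0439

-0.044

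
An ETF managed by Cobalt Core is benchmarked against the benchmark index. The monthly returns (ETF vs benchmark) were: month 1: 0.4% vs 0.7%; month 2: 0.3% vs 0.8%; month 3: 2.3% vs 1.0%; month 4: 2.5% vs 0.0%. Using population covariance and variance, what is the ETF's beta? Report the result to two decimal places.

r̄p = 1.3750%,  r̄m = 0.6250%
Cov = Σ(rp − r̄p)(rm − r̄m) / 4 = -0.1544
Var(rm) = Σ(rm − r̄m)² / 4 = 0.1419
β = Cov / Var = -0.1544 / 0.1419 = -1.0881

-1.09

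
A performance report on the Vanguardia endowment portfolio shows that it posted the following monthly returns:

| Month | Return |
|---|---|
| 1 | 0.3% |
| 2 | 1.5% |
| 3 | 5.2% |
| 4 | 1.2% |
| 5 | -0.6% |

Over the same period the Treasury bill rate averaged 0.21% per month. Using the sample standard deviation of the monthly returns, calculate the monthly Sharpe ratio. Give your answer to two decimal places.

Mean return μ = 7.60 / 5 = 1.5200%
Σ(r − μ)² = 19.6280; sample σ = √(19.6280/4) = 2.2152%
Sharpe = (μ − rf) / σ = (1.5200 − 0.21) / 2.2152 = 1.3100 / 2.2152 = 0.5914

0.59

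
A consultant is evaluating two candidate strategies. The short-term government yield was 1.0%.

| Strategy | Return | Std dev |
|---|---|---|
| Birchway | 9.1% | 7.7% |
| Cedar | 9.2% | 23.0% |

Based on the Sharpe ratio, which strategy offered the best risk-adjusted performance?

Birchway

Birchway: Sharpe ratio = (9.1% − 1.0%) / 7.7% = 1.052
Cedar: Sharpe ratio = (9.2% − 1.0%) / 23.0% = 0.357
Highest: Birchway (1.052).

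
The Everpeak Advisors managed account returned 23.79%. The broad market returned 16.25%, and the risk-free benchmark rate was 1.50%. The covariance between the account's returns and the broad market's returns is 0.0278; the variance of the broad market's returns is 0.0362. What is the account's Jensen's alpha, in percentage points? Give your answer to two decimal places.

10.96

β = Cov / Var = 0.0278 / 0.0362 = 0.7680
E[R] = Rf + β(Rm − Rf) = 1.50% + 0.7680 × (16.25% − 1.50%) = 12.8280%
α = Rp − E[R] = 23.79% − 12.8280% = 10.9620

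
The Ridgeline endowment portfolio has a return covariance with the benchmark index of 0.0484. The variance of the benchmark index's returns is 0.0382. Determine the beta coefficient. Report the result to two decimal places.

1.27

β = Cov(Rp, Rm) / Var(Rm) = 0.0484 / 0.0382 = 1.2670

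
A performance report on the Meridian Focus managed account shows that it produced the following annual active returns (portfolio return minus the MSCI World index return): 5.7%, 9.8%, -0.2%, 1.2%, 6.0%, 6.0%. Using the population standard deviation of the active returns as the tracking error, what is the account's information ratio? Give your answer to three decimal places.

1.425

Mean return μ = 28.50 / 6 = 4.7500%
Population σ = √[Σ(r − μ)² / 6] = √[66.6350 / 6] = √11.1058 = 3.3325%
IR = μ / tracking error = 4.7500 / 3.3325 = 1.4254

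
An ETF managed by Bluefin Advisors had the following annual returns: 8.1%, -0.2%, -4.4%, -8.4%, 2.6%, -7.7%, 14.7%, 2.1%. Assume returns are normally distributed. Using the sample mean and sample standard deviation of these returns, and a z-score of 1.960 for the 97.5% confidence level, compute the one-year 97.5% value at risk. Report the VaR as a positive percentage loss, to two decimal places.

r̄ = (8.1 − 0.2 − 4.4 − 8.4 + 2.6 − 7.7 + 14.7 + 2.1) / 8 = 6.80 / 8 = 0.8500%
Σ(r − r̄)² = 436.3400; sample σ = √(436.3400/7) = 7.8952%
VaR = −(r̄ − z·σ) = −(0.8500 − 1.960 × 7.8952) = −(-14.6246) = 14.6246%

14.62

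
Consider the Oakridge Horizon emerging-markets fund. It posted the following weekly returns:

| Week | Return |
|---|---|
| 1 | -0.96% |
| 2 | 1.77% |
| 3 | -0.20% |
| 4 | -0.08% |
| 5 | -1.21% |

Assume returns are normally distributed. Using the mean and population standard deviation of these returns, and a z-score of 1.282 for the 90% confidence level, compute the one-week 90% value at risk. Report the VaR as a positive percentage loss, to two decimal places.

1.48

Mean return μ = -0.680 / 5 = -0.1360%
Σ(r − μ)² = (-0.96 − (-0.1360))² + (1.77 − (-0.1360))² + … = 5.4725
population σ = √(5.4725 / 5) = √1.0945 = 1.0462%
VaR = −(μ − z·σ) = −(-0.1360 − 1.282 × 1.0462) = −(-1.4772) = 1.4772%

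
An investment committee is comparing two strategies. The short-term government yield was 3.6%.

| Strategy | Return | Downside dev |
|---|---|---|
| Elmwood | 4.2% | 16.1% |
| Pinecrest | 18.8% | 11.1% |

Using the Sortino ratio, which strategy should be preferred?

Pinecrest

Elmwood: Sortino ratio = (4.2% − 3.6%) / 16.1% = 0.037
Pinecrest: Sortino ratio = (18.8% − 3.6%) / 11.1% = 1.369
Highest: Pinecrest (1.369).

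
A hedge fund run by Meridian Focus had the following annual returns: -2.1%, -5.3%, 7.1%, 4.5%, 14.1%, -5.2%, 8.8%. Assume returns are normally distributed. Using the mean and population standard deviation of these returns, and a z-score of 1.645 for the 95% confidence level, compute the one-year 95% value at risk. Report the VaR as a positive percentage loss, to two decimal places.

μ = (-2.1 − 5.3 + 7.1 + 4.5 + 14.1 − 5.2 + 8.8) / 7 = 3.1286%
Population σ = √[Σ(r − μ)² / 7] = √[337.9343 / 7] = √48.2763 = 6.9481%
VaR = −(μ − z·σ) = −(3.1286 − 1.645 × 6.9481) = −(-8.3010) = 8.3010%

8.30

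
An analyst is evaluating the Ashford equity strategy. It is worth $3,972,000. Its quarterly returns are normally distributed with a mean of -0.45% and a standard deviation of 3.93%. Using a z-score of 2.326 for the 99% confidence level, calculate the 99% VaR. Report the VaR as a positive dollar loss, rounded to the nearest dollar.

$380,962

Return at the 99% tail: μ − z·σ = -0.45% − 2.326 × 3.93% = -0.45 − 9.14118 = -9.59118%
VaR = −(-9.59118%) × $3,972,000 = 9.59118% × $3,972,000 = $380,962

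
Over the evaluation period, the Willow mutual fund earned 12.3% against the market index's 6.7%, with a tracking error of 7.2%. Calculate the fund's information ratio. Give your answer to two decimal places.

IR = (Rp − Rb) / TE = (12.3% − 6.7%) / 7.2% = 5.60% / 7.2% = 0.7778

0.78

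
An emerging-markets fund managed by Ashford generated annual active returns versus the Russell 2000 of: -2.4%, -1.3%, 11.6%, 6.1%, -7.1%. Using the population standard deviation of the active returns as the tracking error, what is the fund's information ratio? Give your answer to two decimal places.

r̄ = (-2.4 − 1.3 + 11.6 + 6.1 − 7.1) / 5 = 1.3800%
Σ(r − r̄)² = (-2.4 − 1.3800)² + (-1.3 − 1.3800)² + (11.6 − 1.3800)² + … = 220.1080
σ = √[220.1080 / 5] = 6.6349%
IR = r̄ / tracking error = 1.3800 / 6.6349 = 0.2080

0.21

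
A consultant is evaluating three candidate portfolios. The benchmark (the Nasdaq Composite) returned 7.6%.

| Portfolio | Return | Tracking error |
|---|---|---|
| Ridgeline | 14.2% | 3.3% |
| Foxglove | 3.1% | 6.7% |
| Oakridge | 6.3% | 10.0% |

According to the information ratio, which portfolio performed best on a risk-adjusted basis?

Ridgeline

Ridgeline: IR = (14.2% − 7.6%) / 3.3% = 2.000
Foxglove: IR = (3.1% − 7.6%) / 6.7% = -0.672
Oakridge: IR = (6.3% − 7.6%) / 10.0% = -0.130
Highest: Ridgeline (2.000).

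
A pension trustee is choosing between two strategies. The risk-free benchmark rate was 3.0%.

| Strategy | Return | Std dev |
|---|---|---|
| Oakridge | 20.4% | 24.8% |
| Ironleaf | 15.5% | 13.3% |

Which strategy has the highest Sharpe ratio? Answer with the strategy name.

Ironleaf

Oakridge: Sharpe ratio = (20.4% − 3.0%) / 24.8% = 0.702
Ironleaf: Sharpe ratio = (15.5% − 3.0%) / 13.3% = 0.940
Highest: Ironleaf (0.940).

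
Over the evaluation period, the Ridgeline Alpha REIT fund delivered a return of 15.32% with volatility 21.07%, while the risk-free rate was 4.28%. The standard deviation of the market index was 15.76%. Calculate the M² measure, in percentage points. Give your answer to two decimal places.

Sharpe = (Rp − Rf) / σp = (15.32% − 4.28%) / 21.07% = 0.5240
M² = Rf + Sharpe × σm = 4.28% + 0.5240 × 15.76% = 12.5382%

12.54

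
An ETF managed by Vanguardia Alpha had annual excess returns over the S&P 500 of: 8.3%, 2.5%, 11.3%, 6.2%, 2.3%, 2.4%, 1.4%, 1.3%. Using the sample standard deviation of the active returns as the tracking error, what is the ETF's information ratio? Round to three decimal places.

Mean return r̄ = 35.70 / 8 = 4.4625%
Sample std dev = √[96.6588 / 7] = 3.7160%
IR = r̄ / tracking error = 4.4625 / 3.7160 = 1.2009

1.201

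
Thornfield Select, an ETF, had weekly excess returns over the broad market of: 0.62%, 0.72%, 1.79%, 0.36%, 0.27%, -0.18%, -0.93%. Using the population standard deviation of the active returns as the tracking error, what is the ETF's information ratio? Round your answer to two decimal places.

r̄ = (0.62 + 0.72 + 1.79 + 0.36 + 0.27 − 0.18 − 0.93) / 7 = 2.650 / 7 = 0.3786%
Σ(r − r̄)² = (0.62 − 0.3786)² + (0.72 − 0.3786)² + … = 4.2035
population σ = √(4.2035 / 7) = √0.6005 = 0.7749%
IR = r̄ / tracking error = 0.3786 / 0.7749 = 0.4886

0.49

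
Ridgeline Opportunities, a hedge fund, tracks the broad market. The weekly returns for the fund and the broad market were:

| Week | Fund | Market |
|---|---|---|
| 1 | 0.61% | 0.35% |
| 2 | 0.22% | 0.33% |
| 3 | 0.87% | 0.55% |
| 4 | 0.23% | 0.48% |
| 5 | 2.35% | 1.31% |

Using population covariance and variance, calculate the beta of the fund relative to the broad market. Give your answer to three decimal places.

2.085

r̄p = 0.8560%,  r̄m = 0.6040%
Cov = Σ(rp − r̄p)(rm − r̄m) / 5 = 0.2737
Var(rm) = Σ(rm − r̄m)² / 5 = 0.1313
β = Cov / Var = 0.2737 / 0.1313 = 2.0845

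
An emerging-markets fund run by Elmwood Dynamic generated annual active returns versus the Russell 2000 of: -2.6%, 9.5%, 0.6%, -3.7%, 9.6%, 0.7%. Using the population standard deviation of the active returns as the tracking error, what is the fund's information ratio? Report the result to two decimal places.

0.44

μ = (-2.6 + 9.5 + 0.6 − 3.7 + 9.6 + 0.7) / 6 = 2.3500%
Population σ = √[Σ(r − μ)² / 6] = √[170.5750 / 6] = √28.4292 = 5.3319%
IR = μ / tracking error = 2.3500 / 5.3319 = 0.4407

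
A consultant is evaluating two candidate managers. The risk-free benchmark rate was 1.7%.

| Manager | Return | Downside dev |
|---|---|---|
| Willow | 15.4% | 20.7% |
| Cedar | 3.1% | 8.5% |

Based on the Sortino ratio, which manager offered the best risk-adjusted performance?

Willow: Sortino ratio = (15.4% − 1.7%) / 20.7% = 0.662
Cedar: Sortino ratio = (3.1% − 1.7%) / 8.5% = 0.165
Highest: Willow (0.662).

Willow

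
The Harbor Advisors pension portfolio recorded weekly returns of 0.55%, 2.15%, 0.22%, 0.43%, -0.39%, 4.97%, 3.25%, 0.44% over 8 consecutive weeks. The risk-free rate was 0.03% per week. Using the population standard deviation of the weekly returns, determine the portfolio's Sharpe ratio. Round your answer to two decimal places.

Mean return μ = 11.620 / 8 = 1.4525%
Σ(r − μ)² = 23.8894; population σ = √(23.8894/8) = 1.7281%
Sharpe = (μ − rf) / σ = (1.4525 − 0.03) / 1.7281 = 1.4225 / 1.7281 = 0.8232

0.82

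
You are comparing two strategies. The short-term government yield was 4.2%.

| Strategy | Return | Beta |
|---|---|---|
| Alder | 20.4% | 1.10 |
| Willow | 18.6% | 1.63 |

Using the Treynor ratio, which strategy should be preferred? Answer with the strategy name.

Alder

Alder: Treynor = (20.4% − 4.2%) / 1.10 = 14.727
Willow: Treynor = (18.6% − 4.2%) / 1.63 = 8.834
Highest: Alder (14.727).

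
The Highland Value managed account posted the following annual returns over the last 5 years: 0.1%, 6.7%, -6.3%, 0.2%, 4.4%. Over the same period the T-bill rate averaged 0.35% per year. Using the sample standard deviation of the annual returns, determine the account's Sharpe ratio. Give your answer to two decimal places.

r̄ = (0.1 + 6.7 − 6.3 + 0.2 + 4.4) / 5 = 1.0200%
Σ(r − r̄)² = (0.1 − 1.0200)² + (6.7 − 1.0200)² + … = 98.7880
sample σ = √(98.7880 / 4) = √24.6970 = 4.9696%
Sharpe = (r̄ − rf) / σ = (1.0200 − 0.35) / 4.9696 = 0.6700 / 4.9696 = 0.1348

0.13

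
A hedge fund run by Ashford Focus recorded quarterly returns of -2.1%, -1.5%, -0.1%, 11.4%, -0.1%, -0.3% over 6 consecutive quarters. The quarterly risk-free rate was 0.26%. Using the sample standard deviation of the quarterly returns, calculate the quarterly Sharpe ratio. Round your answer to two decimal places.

0.19

Mean return r̄ = 7.30 / 6 = 1.2167%
Sample σ = √[Σ(r − r̄)² / 5] = √[127.8483 / 5] = √25.5697 = 5.0566%
Sharpe = (r̄ − rf) / σ = (1.2167 − 0.26) / 5.0566 = 0.9567 / 5.0566 = 0.1892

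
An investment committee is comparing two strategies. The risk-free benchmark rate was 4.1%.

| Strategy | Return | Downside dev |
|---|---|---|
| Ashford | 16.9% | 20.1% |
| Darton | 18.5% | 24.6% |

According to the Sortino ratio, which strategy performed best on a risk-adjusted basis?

Ashford: Sortino ratio = (16.9% − 4.1%) / 20.1% = 0.637
Darton: Sortino ratio = (18.5% − 4.1%) / 24.6% = 0.585
Highest: Ashford (0.637).

Ashford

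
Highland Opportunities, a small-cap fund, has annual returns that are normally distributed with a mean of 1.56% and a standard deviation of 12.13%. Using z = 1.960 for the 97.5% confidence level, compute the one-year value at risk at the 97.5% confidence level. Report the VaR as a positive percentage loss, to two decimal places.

VaR (as % loss) = −(μ − z·σ) = −(1.56% − 1.960 × 12.13%) = −(-22.2148%) = 22.2148%

22.21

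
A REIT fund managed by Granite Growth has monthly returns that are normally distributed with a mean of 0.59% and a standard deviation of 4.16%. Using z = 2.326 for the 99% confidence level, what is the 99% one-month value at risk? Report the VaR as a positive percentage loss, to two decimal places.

9.09

VaR (as % loss) = −(μ − z·σ) = −(0.59% − 2.326 × 4.16%) = −(-9.08616%) = 9.08616%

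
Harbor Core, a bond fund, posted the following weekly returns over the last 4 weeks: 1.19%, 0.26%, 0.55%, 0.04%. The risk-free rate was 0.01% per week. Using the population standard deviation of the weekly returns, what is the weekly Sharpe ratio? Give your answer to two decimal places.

1.16

μ = (1.19 + 0.26 + 0.55 + 0.04) / 4 = 0.5100%
Σ(r − μ)² = (1.19 − 0.5100)² + (0.26 − 0.5100)² + … = 0.7474
population σ = √(0.7474 / 4) = √0.1869 = 0.4323%
Sharpe = (μ − rf) / σ = (0.5100 − 0.01) / 0.4323 = 0.5000 / 0.4323 = 1.1566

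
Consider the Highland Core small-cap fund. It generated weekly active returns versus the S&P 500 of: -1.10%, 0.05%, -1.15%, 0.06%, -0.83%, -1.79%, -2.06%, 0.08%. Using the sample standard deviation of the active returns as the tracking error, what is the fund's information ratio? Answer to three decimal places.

Mean return r̄ = -6.740 / 8 = -0.8425%
Sample std dev = √[5.0032 / 7] = 0.8454%
IR = r̄ / tracking error = -0.8425 / 0.8454 = -0.9966

-0.997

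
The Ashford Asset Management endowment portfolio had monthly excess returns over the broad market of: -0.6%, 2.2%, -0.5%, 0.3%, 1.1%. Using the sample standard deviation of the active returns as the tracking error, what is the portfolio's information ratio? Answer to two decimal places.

0.43

Mean return μ = 2.50 / 5 = 0.5000%
Sample σ = √[Σ(r − μ)² / 4] = √[5.5000 / 4] = √1.3750 = 1.1726%
IR = μ / tracking error = 0.5000 / 1.1726 = 0.4264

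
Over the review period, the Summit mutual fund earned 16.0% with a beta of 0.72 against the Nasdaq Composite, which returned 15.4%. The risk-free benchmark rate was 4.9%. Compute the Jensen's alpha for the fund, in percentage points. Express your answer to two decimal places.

CAPM expected return = Rf + β(Rm − Rf) = 4.9% + 0.72 × (15.4% − 4.9%) = 4.9 + 0.72 × 10.50 = 12.4600%
Jensen's α = Rp − E[R] = 16.0% − 12.4600% = 3.5400

3.54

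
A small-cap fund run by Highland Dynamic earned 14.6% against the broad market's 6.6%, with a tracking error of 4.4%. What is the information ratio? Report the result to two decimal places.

1.82

IR = (Rp − Rb) / TE = (14.6% − 6.6%) / 4.4% = 8.00% / 4.4% = 1.8182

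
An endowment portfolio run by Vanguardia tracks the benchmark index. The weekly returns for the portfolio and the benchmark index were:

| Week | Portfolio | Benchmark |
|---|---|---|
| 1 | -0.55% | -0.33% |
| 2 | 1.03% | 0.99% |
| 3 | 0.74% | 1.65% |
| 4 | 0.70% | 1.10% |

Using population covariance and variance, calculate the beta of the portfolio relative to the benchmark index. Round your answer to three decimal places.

0.736

r̄p = 0.4800%,  r̄m = 0.8525%
Cov = Σ(rp − r̄p)(rm − r̄m) / 4 = 0.3889
Var(rm) = Σ(rm − r̄m)² / 4 = 0.5286
β = Cov / Var = 0.3889 / 0.5286 = 0.7357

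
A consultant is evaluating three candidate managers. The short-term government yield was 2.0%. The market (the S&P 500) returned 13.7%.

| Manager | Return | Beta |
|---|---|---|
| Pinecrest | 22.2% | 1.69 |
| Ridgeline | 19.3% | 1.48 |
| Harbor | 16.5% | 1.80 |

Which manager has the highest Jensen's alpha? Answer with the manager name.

Pinecrest

Pinecrest: α = 22.2% − [2.0% + 1.69 × (13.7% − 2.0%)] = 0.427
Ridgeline: α = 19.3% − [2.0% + 1.48 × (13.7% − 2.0%)] = -0.016
Harbor: α = 16.5% − [2.0% + 1.80 × (13.7% − 2.0%)] = -6.560
Highest: Pinecrest (0.427).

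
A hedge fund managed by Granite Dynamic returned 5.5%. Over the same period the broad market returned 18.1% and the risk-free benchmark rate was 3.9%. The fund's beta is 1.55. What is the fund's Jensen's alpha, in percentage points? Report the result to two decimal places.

-20.41

CAPM expected return = Rf + β(Rm − Rf) = 3.9% + 1.55 × (18.1% − 3.9%) = 3.9 + 1.55 × 14.20 = 25.9100%
Jensen's α = Rp − E[R] = 5.5% − 25.9100% = -20.4100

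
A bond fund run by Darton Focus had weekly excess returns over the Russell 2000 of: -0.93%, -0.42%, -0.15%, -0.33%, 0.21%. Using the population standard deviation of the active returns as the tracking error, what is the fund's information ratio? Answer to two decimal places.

-0.87

r̄ = (-0.93 − 0.42 − 0.15 − 0.33 + 0.21) / 5 = -0.3240%
Σ(r − r̄)² = (-0.93 − (-0.3240))² + (-0.42 − (-0.3240))² + … = 0.6919
σ = √[0.6919 / 5] = 0.3720%
IR = r̄ / tracking error = -0.3240 / 0.3720 = -0.8710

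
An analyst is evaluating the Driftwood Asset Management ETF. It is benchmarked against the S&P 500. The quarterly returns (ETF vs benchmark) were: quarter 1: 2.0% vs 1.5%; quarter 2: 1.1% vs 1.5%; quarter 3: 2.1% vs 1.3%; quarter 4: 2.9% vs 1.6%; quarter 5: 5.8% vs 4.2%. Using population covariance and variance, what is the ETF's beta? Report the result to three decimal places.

1.386

r̄p = 2.7800%,  r̄m = 2.0200%
Cov = Σ(rp − r̄p)(rm − r̄m) / 5 = 1.6604
Var(rm) = Σ(rm − r̄m)² / 5 = 1.1976
β = Cov / Var = 1.6604 / 1.1976 = 1.3864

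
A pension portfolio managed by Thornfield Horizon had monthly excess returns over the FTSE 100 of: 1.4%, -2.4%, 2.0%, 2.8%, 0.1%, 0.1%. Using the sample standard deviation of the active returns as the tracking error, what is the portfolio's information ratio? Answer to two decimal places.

0.36

Mean return r̄ = 4.00 / 6 = 0.6667%
Σ(r − r̄)² = 16.9133; sample σ = √(16.9133/5) = 1.8392%
IR = r̄ / tracking error = 0.6667 / 1.8392 = 0.3625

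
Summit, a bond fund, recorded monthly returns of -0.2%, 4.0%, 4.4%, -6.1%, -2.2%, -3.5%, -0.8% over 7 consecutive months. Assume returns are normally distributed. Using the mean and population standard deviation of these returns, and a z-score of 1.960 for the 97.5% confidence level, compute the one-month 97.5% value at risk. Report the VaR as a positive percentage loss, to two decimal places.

r̄ = (-0.2 + 4 + 4.4 − 6.1 − 2.2 − 3.5 − 0.8) / 7 = -4.40 / 7 = -0.6286%
Population σ = √[Σ(r − r̄)² / 7] = √[87.5743 / 7] = √12.5106 = 3.5370%
VaR = −(r̄ − z·σ) = −(-0.6286 − 1.960 × 3.5370) = −(-7.5611) = 7.5611%

7.56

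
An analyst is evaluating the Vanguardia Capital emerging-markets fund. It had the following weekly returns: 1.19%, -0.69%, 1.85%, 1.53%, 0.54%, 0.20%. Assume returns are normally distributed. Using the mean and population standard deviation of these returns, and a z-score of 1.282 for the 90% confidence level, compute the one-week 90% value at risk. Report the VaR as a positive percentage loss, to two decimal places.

0.33

μ = (1.19 − 0.69 + 1.85 + 1.53 + 0.54 + 0.2) / 6 = 4.620 / 6 = 0.7700%
Population std dev = √[4.4298 / 6] = 0.8592%
VaR = −(μ − z·σ) = −(0.7700 − 1.282 × 0.8592) = −(-0.3315) = 0.3315%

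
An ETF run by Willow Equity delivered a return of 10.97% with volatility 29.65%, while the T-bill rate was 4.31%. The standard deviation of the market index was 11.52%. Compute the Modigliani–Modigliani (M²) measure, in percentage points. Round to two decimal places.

Sharpe = (Rp − Rf) / σp = (10.97% − 4.31%) / 29.65% = 0.2246
M² = Rf + Sharpe × σm = 4.31% + 0.2246 × 11.52% = 6.8974%

6.90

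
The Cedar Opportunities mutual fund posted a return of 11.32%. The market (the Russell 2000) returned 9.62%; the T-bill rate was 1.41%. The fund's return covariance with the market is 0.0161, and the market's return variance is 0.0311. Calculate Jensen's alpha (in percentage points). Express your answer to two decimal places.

β = Cov / Var = 0.0161 / 0.0311 = 0.5177
E[R] = Rf + β(Rm − Rf) = 1.41% + 0.5177 × (9.62% − 1.41%) = 5.6603%
α = Rp − E[R] = 11.32% − 5.6603% = 5.6597

5.66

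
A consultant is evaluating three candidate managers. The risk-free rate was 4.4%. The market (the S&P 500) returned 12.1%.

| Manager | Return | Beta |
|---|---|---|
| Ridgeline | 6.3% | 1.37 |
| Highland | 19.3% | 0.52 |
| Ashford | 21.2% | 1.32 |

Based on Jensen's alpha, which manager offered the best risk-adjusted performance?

Ridgeline: α = 6.3% − [4.4% + 1.37 × (12.1% − 4.4%)] = -8.649
Highland: α = 19.3% − [4.4% + 0.52 × (12.1% − 4.4%)] = 10.896
Ashford: α = 21.2% − [4.4% + 1.32 × (12.1% − 4.4%)] = 6.636
Highest: Highland (10.896).

Highland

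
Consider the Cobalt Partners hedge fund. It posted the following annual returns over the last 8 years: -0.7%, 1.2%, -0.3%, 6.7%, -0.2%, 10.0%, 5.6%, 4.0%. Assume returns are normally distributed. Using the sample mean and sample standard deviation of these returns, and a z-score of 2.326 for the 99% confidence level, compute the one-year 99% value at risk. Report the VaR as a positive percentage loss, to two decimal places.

5.84

μ = (-0.7 + 1.2 − 0.3 + 6.7 − 0.2 + 10 + 5.6 + 4) / 8 = 3.2875%
Sample std dev = √[107.8488 / 7] = 3.9252%
VaR = −(μ − z·σ) = −(3.2875 − 2.326 × 3.9252) = −(-5.8425) = 5.8425%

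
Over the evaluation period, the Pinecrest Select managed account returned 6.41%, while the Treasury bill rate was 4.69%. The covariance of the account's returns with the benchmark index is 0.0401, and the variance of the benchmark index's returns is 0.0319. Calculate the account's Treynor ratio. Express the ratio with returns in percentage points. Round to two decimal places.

1.37

β = Cov / Var = 0.0401 / 0.0319 = 1.2571
Treynor = (Rp − Rf) / β = (6.41% − 4.69%) / 1.2571 = 1.72 / 1.2571 = 1.3682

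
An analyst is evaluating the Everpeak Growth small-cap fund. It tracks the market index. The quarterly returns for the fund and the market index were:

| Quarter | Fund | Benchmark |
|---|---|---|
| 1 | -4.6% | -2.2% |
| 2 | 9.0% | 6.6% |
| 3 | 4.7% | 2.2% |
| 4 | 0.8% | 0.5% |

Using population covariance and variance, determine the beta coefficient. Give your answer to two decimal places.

1.53

r̄p = 2.4750%,  r̄m = 1.7750%
Cov = Σ(rp − r̄p)(rm − r̄m) / 4 = 15.6719
Var(rm) = Σ(rm − r̄m)² / 4 = 10.2219
β = Cov / Var = 15.6719 / 10.2219 = 1.5332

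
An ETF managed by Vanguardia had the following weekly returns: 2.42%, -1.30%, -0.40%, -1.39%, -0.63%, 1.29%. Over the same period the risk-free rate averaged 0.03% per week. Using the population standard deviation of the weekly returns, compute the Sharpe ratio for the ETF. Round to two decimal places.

-0.02

Mean return μ = -0.010 / 6 = -0.0017%
Population std dev = √[11.6995 / 6] = 1.3964%
Sharpe = (μ − rf) / σ = (-0.0017 − 0.03) / 1.3964 = -0.0317 / 1.3964 = -0.0227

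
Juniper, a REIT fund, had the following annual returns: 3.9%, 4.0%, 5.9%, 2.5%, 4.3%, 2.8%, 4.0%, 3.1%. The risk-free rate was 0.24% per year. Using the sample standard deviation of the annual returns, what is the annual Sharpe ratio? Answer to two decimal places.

3.36

Mean return r̄ = 30.50 / 8 = 3.8125%
Sample σ = √[Σ(r − r̄)² / 7] = √[7.9288 / 7] = √1.1327 = 1.0643%
Sharpe = (r̄ − rf) / σ = (3.8125 − 0.24) / 1.0643 = 3.5725 / 1.0643 = 3.3567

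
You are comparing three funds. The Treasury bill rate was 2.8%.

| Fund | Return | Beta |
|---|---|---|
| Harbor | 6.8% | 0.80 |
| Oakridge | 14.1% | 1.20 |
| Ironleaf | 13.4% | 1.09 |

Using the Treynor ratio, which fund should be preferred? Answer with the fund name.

Harbor: Treynor = (6.8% − 2.8%) / 0.80 = 5.000
Oakridge: Treynor = (14.1% − 2.8%) / 1.20 = 9.417
Ironleaf: Treynor = (13.4% − 2.8%) / 1.09 = 9.725
Highest: Ironleaf (9.725).

Ironleaf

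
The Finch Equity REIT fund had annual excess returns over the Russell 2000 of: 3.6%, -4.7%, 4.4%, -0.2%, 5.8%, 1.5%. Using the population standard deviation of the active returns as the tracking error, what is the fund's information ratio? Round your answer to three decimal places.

Mean return r̄ = 10.40 / 6 = 1.7333%
Σ(r − r̄)² = 72.3133; population σ = √(72.3133/6) = 3.4716%
IR = r̄ / tracking error = 1.7333 / 3.4716 = 0.4993

0.499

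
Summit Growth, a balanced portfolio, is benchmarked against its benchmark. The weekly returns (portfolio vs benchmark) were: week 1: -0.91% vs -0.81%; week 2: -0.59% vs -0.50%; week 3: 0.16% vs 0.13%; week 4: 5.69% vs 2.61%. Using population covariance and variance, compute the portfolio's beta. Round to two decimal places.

r̄p = 1.0875%,  r̄m = 0.3575%
Cov = Σ(rp − r̄p)(rm − r̄m) / 4 = 3.5872
Var(rm) = Σ(rm − r̄m)² / 4 = 1.8060
β = Cov / Var = 3.5872 / 1.8060 = 1.9863

1.99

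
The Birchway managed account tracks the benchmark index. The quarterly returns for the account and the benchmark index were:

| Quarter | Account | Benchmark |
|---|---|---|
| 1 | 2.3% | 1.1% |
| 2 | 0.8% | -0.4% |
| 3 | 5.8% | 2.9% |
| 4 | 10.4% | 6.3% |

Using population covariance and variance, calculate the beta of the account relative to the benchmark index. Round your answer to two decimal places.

1.47

r̄p = 4.8250%,  r̄m = 2.4750%
Cov = Σ(rp − r̄p)(rm − r̄m) / 4 = 9.1956
Var(rm) = Σ(rm − r̄m)² / 4 = 6.2419
β = Cov / Var = 9.1956 / 6.2419 = 1.4732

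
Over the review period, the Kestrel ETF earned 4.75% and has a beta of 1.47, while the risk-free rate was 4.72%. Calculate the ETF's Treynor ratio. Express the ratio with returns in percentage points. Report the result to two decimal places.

0.02

Treynor = (Rp − Rf) / β = (4.75% − 4.72%) / 1.47 = 0.03 / 1.47 = 0.0204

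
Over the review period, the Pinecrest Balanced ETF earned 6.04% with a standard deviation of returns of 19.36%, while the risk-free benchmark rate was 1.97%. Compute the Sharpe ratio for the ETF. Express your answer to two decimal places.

Sharpe = (Rp − Rf) / σp = (6.04% − 1.97%) / 19.36% = 4.07% / 19.36% = 0.2102

0.21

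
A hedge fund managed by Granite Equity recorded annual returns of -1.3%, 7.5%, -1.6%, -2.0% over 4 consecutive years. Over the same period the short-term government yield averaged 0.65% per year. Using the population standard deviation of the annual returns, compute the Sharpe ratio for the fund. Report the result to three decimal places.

0.000

μ = (-1.3 + 7.5 − 1.6 − 2) / 4 = 2.60 / 4 = 0.6500%
Σ(r − μ)² = 62.8100; population σ = √(62.8100/4) = 3.9626%
Sharpe = (μ − rf) / σ = (0.6500 − 0.65) / 3.9626 = 0.0000 / 3.9626 = 0.0000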